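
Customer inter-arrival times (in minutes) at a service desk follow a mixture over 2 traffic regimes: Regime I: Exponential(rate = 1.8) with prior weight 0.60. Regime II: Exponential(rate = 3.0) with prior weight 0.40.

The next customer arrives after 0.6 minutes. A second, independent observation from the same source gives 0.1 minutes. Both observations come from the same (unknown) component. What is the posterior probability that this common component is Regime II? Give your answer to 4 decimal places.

0.4443

By Bayes' theorem, P(k | x) = π_k f_k(x) / Σ_j π_j f_j(x).
Since both observations come from the same component, the likelihood for component k is f_k(x₁)·f_k(x₂).
  f_I = [0.611272] × [1.50349] = 0.919039
  f_II = [0.495897] × [2.22245] = 1.10211
Prior × likelihood for each component:
  π_I·f_I = 0.60 × 0.919039 = 0.551423
  π_II·f_II = 0.40 × 1.10211 = 0.440843
Marginal: 0.551423 + 0.440843 = 0.992267
Responsibility of Regime II: 0.440843 / 0.992267 ≈ 0.4443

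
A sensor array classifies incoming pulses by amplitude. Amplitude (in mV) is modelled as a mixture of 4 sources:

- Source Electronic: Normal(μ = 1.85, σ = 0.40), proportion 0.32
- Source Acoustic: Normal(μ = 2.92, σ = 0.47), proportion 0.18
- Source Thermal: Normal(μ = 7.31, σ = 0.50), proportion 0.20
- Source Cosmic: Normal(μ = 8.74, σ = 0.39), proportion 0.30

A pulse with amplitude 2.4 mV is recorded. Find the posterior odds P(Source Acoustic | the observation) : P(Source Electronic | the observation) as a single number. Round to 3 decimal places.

0.668

Since P(k|x) ∝ w_k f_k(x), the posterior odds are w_i f_i(x) / (w_j f_j(x)).
Component likelihoods at x = 2.4 mV:
  L_Electronic = (1/(0.40·√(2π)))·exp(−(2.4−1.85)²/(2·0.40²)) = 0.997356·exp(-0.94531) = 0.387531
  L_Acoustic = (1/(0.47·√(2π)))·exp(−(2.4−2.92)²/(2·0.47²)) = 0.848813·exp(-0.61204) = 0.460263
  L_Thermal = (1/(0.50·√(2π)))·exp(−(2.4−7.31)²/(2·0.50²)) = 0.797885·exp(-48.21620) = 9.16032e-22
  L_Cosmic = (1/(0.39·√(2π)))·exp(−(2.4−8.74)²/(2·0.39²)) = 1.022929·exp(-132.13544) = 4.20876e-58
Posterior odds = (w_Acoustic·L_Acoustic) / (w_Electronic·L_Electronic) = (0.18·0.460263) / (0.32·0.387531) = 0.0828473 / 0.12401 ≈ 0.668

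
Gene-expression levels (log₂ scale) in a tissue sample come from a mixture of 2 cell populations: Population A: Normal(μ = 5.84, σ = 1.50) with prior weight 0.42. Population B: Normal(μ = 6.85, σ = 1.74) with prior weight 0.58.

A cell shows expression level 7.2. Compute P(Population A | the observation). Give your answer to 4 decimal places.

The responsibility of component k is P(Z=k) f_k(x) divided by Σ_j P(Z=j) f_j(x).
Component likelihoods at x = 7.2:
  f_A = (1/(1.50·√(2π)))·exp(−(7.2−5.84)²/(2·1.50²)) = 0.265962·exp(-0.41102) = 0.176325
  f_B = (1/(1.74·√(2π)))·exp(−(7.2−6.85)²/(2·1.74²)) = 0.229277·exp(-0.02023) = 0.224685
Unnormalised posteriors:
  P(Z=A)·f_A = 0.42 × 0.176325 = 0.0740565
  P(Z=B)·f_B = 0.58 × 0.224685 = 0.130318
Normaliser: 0.0740565 + 0.130318 = 0.204374
So the posterior for Population A is 0.0740565 / 0.204374 ≈ 0.3624.

0.3624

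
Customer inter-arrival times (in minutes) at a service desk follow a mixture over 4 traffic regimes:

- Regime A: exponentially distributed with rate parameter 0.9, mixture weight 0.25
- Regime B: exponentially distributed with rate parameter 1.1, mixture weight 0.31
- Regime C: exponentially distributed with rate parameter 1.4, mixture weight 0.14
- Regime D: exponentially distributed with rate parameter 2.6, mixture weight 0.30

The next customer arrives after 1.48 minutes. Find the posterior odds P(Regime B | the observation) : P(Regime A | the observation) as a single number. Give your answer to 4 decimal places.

Since P(k|x) ∝ π_k f_k(x), the posterior odds are π_i f_i(x) / (π_j f_j(x)).
Component likelihoods at x = 1.48 minutes:
  p_A = 0.237554
  p_B = 0.215954
  p_C = 0.176307
  p_D = 0.0554381
Posterior odds = (π_B·p_B) / (π_A·p_A) = (0.31·0.215954) / (0.25·0.237554) = 0.0669457 / 0.0593885 ≈ 1.1273

1.1273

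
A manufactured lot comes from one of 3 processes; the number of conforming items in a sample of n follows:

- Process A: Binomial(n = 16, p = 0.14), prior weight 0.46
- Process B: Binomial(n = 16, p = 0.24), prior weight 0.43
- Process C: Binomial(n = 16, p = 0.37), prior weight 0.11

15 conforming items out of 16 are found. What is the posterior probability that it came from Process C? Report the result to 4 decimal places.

Apply Bayes' rule: the posterior for each component is proportional to its prior times its likelihood at x.
Evaluate each component's likelihood at the observed value:
  L_A = C(16,15)·0.14^15·0.86^1 = 16·1.55568e-13·0.86 = 2.14062e-12
  L_B = C(16,15)·0.24^15·0.76^1 = 16·5.04857e-10·0.76 = 6.13906e-09
  L_C = C(16,15)·0.37^15·0.63^1 = 16·3.33446e-07·0.63 = 3.36114e-06
Multiply by the mixture weights:
  π_A·L_A = 0.46 × 2.14062e-12 = 9.84684e-13
  π_B·L_B = 0.43 × 6.13906e-09 = 2.6398e-09
  π_C·L_C = 0.11 × 3.36114e-06 = 3.69725e-07
Marginal: 9.84684e-13 + 2.6398e-09 + 3.69725e-07 = 3.72366e-07
P(Process C | the observation) ≈ 0.9929

0.9929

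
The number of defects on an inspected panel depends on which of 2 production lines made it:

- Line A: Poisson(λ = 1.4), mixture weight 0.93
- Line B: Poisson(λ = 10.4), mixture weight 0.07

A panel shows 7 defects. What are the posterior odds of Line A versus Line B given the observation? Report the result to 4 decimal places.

Only the two components matter; the odds are (P(Z=i) f_i(x)) / (P(Z=j) f_j(x)).
Evaluate each component's likelihood at the observed value:
  L_A = e^(−1.4)·1.4^7/7! = 0.000515767
  L_B = e^(−10.4)·10.4^7/7! = 0.0794585
Posterior odds = (P(Z=A)·L_A) / (P(Z=B)·L_B) = (0.93·0.000515767) / (0.07·0.0794585) = 0.000479663 / 0.00556209 ≈ 0.0862

0.0862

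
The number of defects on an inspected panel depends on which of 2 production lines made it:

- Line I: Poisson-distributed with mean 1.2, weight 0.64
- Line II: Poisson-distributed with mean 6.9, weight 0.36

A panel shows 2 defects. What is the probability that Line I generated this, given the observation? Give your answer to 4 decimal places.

The responsibility of component k is π_k f_k(x) divided by Σ_j π_j f_j(x).
Evaluate each component's likelihood at the observed value:
  L_I = 0.21686
  L_II = 0.0239903
Weight by the priors:
  π_I·L_I = 0.64 × 0.21686 = 0.13879
  π_II·L_II = 0.36 × 0.0239903 = 0.00863652
Normaliser: 0.13879 + 0.00863652 = 0.147427
Responsibility of Line I: 0.13879 / 0.147427 ≈ 0.9414

0.9414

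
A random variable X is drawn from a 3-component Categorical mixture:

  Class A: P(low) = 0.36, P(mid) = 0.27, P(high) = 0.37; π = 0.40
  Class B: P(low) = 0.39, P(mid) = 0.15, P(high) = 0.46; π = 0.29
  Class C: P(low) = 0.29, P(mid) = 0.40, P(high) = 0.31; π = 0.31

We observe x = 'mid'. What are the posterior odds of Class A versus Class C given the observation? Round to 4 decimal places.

0.8710

Since P(k|x) ∝ w_k f_k(x), the posterior odds are w_i f_i(x) / (w_j f_j(x)).
Component likelihoods at x = 'mid':
  f_A = P(mid | comp) = 0.27
  f_B = P(mid | comp) = 0.15
  f_C = P(mid | comp) = 0.40
Posterior odds = (w_A·f_A) / (w_C·f_C) = (0.40·0.27) / (0.31·0.4) = 0.108 / 0.124 ≈ 0.8710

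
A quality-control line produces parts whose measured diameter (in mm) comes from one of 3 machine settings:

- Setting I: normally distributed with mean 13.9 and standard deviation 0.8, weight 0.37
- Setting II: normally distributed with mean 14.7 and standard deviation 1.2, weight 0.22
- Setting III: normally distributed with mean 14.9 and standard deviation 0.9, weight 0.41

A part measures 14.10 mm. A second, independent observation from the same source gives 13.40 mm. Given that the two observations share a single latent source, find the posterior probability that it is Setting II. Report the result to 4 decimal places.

0.1208

The responsibility of component k is π_k f_k(x) divided by Σ_j π_j f_j(x).
Since both observations come from the same component, the likelihood for component k is f_k(x₁)·f_k(x₂).
  p_I = [(1/(0.8·√(2π)))·exp(−(14.10−13.9)²/(2·0.8²)) = 0.498678·exp(-0.03125) = 0.483335] × [0.410201] = 0.198265
  p_II = [(1/(1.2·√(2π)))·exp(−(14.10−14.7)²/(2·1.2²)) = 0.332452·exp(-0.12500) = 0.293388] × [0.184877] = 0.0542406
  p_III = [(1/(0.9·√(2π)))·exp(−(14.10−14.9)²/(2·0.9²)) = 0.443269·exp(-0.39506) = 0.298603] × [0.11053] = 0.0330047
Weight by the priors:
  π_I·p_I = 0.37 × 0.198265 = 0.0733579
  π_II·p_II = 0.22 × 0.0542406 = 0.0119329
  π_III·p_III = 0.41 × 0.0330047 = 0.0135319
Sum: 0.0733579 + 0.0119329 + 0.0135319 = 0.0988228
P(Setting II | x) = 0.0119329 / 0.0988228 ≈ 0.1208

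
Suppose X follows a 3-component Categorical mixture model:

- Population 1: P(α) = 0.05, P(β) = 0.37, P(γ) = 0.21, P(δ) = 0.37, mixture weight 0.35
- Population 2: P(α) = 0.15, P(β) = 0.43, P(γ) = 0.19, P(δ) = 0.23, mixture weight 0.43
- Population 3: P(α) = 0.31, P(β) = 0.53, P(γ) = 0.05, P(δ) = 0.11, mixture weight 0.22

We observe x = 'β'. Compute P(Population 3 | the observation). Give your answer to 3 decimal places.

Apply Bayes' rule: the posterior for each component is proportional to its prior times its likelihood at x.
Evaluate each component's likelihood at the observed value:
  L_1 = P(β | comp) = 0.37
  L_2 = P(β | comp) = 0.43
  L_3 = P(β | comp) = 0.53
Multiply by the mixture weights:
  π_1·L_1 = 0.35 × 0.37 = 0.1295
  π_2·L_2 = 0.43 × 0.43 = 0.1849
  π_3·L_3 = 0.22 × 0.53 = 0.1166
Sum: 0.1295 + 0.1849 + 0.1166 = 0.431
P(Population 3 | the observation) ≈ 0.271

0.271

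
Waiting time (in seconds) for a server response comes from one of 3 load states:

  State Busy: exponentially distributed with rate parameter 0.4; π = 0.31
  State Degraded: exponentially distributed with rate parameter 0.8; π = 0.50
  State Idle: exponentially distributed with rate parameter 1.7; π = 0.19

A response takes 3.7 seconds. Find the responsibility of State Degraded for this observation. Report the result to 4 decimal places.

0.4183

P(component k | x) = P(Z=k)·f_k(x) / marginal(x), where marginal(x) = Σ_j P(Z=j)·f_j(x).
Component likelihoods at x = 3.7 seconds:
  f_Busy = 0.4·e^(−0.4·3.7) = 0.4·e^(−1.4800) = 0.0910551
  f_Degraded = 0.8·e^(−0.8·3.7) = 0.8·e^(−2.9600) = 0.0414551
  f_Idle = 1.7·e^(−1.7·3.7) = 1.7·e^(−6.2900) = 0.00315309
Multiply by the mixture weights:
  P(Z=Busy)·f_Busy = 0.31 × 0.0910551 = 0.0282271
  P(Z=Degraded)·f_Degraded = 0.50 × 0.0414551 = 0.0207276
  P(Z=Idle)·f_Idle = 0.19 × 0.00315309 = 0.000599087
Normaliser: 0.0282271 + 0.0207276 + 0.000599087 = 0.0495537
So the posterior for State Degraded is 0.0207276 / 0.0495537 ≈ 0.4183.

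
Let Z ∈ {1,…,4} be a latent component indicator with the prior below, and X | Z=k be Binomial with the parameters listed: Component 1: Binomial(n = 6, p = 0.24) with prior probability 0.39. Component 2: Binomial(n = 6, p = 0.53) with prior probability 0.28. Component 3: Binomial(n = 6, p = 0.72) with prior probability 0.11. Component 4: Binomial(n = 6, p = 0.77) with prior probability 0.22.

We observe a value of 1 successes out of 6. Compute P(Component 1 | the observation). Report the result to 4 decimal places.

The responsibility of component k is π_k f_k(x) divided by Σ_j π_j f_j(x).
Component likelihoods at x = 1 successes out of 6:
  p_1 = 0.365116
  p_2 = 0.0729317
  p_3 = 0.00743488
  p_4 = 0.00297359
Unnormalised posteriors:
  π_1·p_1 = 0.39 × 0.365116 = 0.142395
  π_2·p_2 = 0.28 × 0.0729317 = 0.0204209
  π_3·p_3 = 0.11 × 0.00743488 = 0.000817837
  π_4·p_4 = 0.22 × 0.00297359 = 0.00065419
Marginal: 0.142395 + 0.0204209 + 0.000817837 + 0.00065419 = 0.164288
Responsibility of Component 1: 0.142395 / 0.164288 ≈ 0.8667

0.8667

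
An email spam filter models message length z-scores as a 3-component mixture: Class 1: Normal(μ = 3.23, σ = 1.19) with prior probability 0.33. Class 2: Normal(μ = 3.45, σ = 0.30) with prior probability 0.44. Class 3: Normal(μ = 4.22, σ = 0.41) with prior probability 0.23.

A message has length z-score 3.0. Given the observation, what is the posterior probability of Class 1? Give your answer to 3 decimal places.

P(component k | x) = P(Z=k)·f_k(x) / marginal(x), where marginal(x) = Σ_j P(Z=j)·f_j(x).
Normal densities:
  p_1 = (1/(1.19·√(2π)))·exp(−(3.0−3.23)²/(2·1.19²)) = 0.335246·exp(-0.01868) = 0.329042
  p_2 = (1/(0.30·√(2π)))·exp(−(3.0−3.45)²/(2·0.30²)) = 1.329808·exp(-1.12500) = 0.431725
  p_3 = (1/(0.41·√(2π)))·exp(−(3.0−4.22)²/(2·0.41²)) = 0.973030·exp(-4.42713) = 0.0116265
Unnormalised posteriors:
  P(Z=1)·p_1 = 0.33 × 0.329042 = 0.108584
  P(Z=2)·p_2 = 0.44 × 0.431725 = 0.189959
  P(Z=3)·p_3 = 0.23 × 0.0116265 = 0.0026741
Evidence: 0.108584 + 0.189959 + 0.0026741 = 0.301217
Responsibility of Class 1: 0.108584 / 0.301217 ≈ 0.360

0.360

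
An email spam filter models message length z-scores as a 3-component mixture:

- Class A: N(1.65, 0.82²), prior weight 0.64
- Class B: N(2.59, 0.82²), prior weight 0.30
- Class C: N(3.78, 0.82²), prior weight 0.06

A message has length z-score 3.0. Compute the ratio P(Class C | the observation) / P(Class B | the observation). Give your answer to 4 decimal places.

The posterior odds equal the prior odds times the likelihood ratio: (w_i/w_j)·(f_i(x)/f_j(x)).
Evaluate each component's likelihood at the observed value:
  L_A = 0.125468
  L_B = 0.429348
  L_C = 0.309469
Posterior odds = (w_C·L_C) / (w_B·L_B) = (0.06·0.309469) / (0.30·0.429348) = 0.0185681 / 0.128804 ≈ 0.1442

0.1442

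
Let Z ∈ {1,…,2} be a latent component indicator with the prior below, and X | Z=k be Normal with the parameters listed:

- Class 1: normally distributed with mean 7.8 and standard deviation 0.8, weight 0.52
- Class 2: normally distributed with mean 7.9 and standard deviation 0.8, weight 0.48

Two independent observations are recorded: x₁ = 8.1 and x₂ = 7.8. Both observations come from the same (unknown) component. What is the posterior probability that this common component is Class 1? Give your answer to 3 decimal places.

0.512

P(component k | x) = π_k·f_k(x) / marginal(x), where marginal(x) = Σ_j π_j·f_j(x).
Since both observations come from the same component, the likelihood for component k is f_k(x₁)·f_k(x₂).
  p_1 = [0.464819] × [0.498678] = 0.231795
  p_2 = [0.483335] × [0.494797] = 0.239153
Weight by the priors:
  π_1·p_1 = 0.52 × 0.231795 = 0.120533
  π_2·p_2 = 0.48 × 0.239153 = 0.114793
Marginal: 0.120533 + 0.114793 = 0.235327
Responsibility of Class 1: 0.120533 / 0.235327 ≈ 0.512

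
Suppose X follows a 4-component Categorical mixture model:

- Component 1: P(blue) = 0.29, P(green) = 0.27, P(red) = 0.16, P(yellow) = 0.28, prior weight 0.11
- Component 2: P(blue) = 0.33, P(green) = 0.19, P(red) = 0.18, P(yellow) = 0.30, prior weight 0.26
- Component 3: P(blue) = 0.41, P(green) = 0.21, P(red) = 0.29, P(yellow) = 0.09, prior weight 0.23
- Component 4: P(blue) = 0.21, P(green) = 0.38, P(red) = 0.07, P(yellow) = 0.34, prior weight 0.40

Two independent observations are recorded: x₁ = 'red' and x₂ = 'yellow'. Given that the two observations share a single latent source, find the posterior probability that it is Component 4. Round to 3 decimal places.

P(component k | x) = w_k·f_k(x) / marginal(x), where marginal(x) = Σ_j w_j·f_j(x).
Since both observations come from the same component, the likelihood for component k is f_k(x₁)·f_k(x₂).
  f_1 = [P(red | comp) = 0.16] × [0.28] = 0.0448
  f_2 = [P(red | comp) = 0.18] × [0.3] = 0.054
  f_3 = [P(red | comp) = 0.29] × [0.09] = 0.0261
  f_4 = [P(red | comp) = 0.07] × [0.34] = 0.0238
Weight by the priors:
  w_1·f_1 = 0.11 × 0.0448 = 0.004928
  w_2·f_2 = 0.26 × 0.054 = 0.01404
  w_3·f_3 = 0.23 × 0.0261 = 0.006003
  w_4·f_4 = 0.40 × 0.0238 = 0.00952
Marginal: 0.004928 + 0.01404 + 0.006003 + 0.00952 = 0.034491
So the posterior for Component 4 is 0.00952 / 0.034491 ≈ 0.276.

0.276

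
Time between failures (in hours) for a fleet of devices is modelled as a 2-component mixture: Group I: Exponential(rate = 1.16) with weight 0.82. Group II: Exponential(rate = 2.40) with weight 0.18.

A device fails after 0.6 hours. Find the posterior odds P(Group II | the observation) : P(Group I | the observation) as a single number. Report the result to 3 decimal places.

0.216

Posterior odds = (P(Z=i) f_i(x)) / (P(Z=j) f_j(x)); the normalising sum cancels.
Evaluate each component's likelihood at the observed value:
  f_I = 1.16·e^(−1.16·0.6) = 1.16·e^(−0.6960) = 0.578348
  f_II = 2.40·e^(−2.40·0.6) = 2.40·e^(−1.4400) = 0.568627
0.102353 / 0.474245 ≈ 0.216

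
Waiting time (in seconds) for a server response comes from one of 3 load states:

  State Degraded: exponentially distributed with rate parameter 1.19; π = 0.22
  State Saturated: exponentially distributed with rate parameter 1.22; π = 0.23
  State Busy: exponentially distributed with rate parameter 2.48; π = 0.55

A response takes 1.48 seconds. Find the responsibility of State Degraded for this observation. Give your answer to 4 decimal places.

0.3575

The responsibility of component k is π_k f_k(x) divided by Σ_j π_j f_j(x).
Component likelihoods at x = 1.48 seconds:
  L_Degraded = 0.204488
  L_Saturated = 0.200538
  L_Busy = 0.0631564
Unnormalised posteriors:
  π_Degraded·L_Degraded = 0.22 × 0.204488 = 0.0449873
  π_Saturated·L_Saturated = 0.23 × 0.200538 = 0.0461238
  π_Busy·L_Busy = 0.55 × 0.0631564 = 0.034736
Denominator: 0.0449873 + 0.0461238 + 0.034736 = 0.125847
Responsibility of State Degraded: 0.0449873 / 0.125847 ≈ 0.3575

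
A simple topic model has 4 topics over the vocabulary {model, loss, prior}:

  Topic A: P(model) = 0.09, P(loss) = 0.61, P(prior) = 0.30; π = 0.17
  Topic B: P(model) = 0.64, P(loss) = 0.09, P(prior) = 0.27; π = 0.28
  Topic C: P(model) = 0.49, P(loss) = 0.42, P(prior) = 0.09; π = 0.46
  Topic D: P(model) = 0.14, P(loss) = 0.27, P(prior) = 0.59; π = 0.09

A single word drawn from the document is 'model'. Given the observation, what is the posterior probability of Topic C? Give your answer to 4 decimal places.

By Bayes' theorem, P(k | x) = w_k f_k(x) / Σ_j w_j f_j(x).
Categorical probabilities:
  f_A = 0.09
  f_B = 0.64
  f_C = 0.49
  f_D = 0.14
Multiply by the mixture weights:
  w_A·f_A = 0.17 × 0.09 = 0.0153
  w_B·f_B = 0.28 × 0.64 = 0.1792
  w_C·f_C = 0.46 × 0.49 = 0.2254
  w_D·f_D = 0.09 × 0.14 = 0.0126
Denominator: 0.0153 + 0.1792 + 0.2254 + 0.0126 = 0.4325
P(Topic C | the observation) = 0.2254 / 0.4325 ≈ 0.5212

0.5212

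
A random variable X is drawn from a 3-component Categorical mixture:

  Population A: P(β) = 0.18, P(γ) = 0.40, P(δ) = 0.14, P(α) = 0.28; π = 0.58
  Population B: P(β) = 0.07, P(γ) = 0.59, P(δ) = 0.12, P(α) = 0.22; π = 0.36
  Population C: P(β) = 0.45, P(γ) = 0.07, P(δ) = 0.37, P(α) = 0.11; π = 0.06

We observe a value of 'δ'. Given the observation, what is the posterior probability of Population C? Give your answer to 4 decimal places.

The responsibility of component k is π_k f_k(x) divided by Σ_j π_j f_j(x).
Component likelihoods at x = 'δ':
  p_A = P(δ | comp) = 0.14
  p_B = P(δ | comp) = 0.12
  p_C = P(δ | comp) = 0.37
Prior × likelihood for each component:
  π_A·p_A = 0.58 × 0.14 = 0.0812
  π_B·p_B = 0.36 × 0.12 = 0.0432
  π_C·p_C = 0.06 × 0.37 = 0.0222
Denominator: 0.0812 + 0.0432 + 0.0222 = 0.1466
Responsibility of Population C: 0.0222 / 0.1466 ≈ 0.1514

0.1514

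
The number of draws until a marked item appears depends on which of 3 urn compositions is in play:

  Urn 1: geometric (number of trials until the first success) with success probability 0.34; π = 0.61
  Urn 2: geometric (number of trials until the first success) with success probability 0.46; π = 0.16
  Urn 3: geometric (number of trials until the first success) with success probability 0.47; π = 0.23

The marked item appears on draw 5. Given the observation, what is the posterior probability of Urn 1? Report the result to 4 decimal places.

0.7269

Posterior ∝ prior × likelihood, so P(k | x) ∝ π_k f_k(x); normalise over all components.
Component likelihoods at x = 5:
  L_1 = 0.34·(1−0.34)^4 = 0.34·0.189747 = 0.0645141
  L_2 = 0.46·(1−0.46)^4 = 0.46·0.0850306 = 0.0391141
  L_3 = 0.47·(1−0.47)^4 = 0.47·0.0789048 = 0.0370853
Prior × likelihood for each component:
  π_1·L_1 = 0.61 × 0.0645141 = 0.0393536
  π_2·L_2 = 0.16 × 0.0391141 = 0.00625825
  π_3·L_3 = 0.23 × 0.0370853 = 0.00852961
Evidence: 0.0393536 + 0.00625825 + 0.00852961 = 0.0541415
P(Urn 1 | x) ≈ 0.7269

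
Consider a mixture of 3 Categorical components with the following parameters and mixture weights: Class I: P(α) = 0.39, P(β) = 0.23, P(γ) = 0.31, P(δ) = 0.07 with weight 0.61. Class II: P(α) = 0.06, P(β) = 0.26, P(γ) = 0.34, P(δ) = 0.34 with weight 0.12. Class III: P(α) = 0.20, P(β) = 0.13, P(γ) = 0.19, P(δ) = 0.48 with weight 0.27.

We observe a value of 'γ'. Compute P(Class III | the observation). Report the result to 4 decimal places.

0.1824

By Bayes' theorem, P(k | x) = π_k f_k(x) / Σ_j π_j f_j(x).
Categorical probabilities:
  p_I = P(γ | comp) = 0.31
  p_II = P(γ | comp) = 0.34
  p_III = P(γ | comp) = 0.19
Prior × likelihood for each component:
  π_I·p_I = 0.61 × 0.31 = 0.1891
  π_II·p_II = 0.12 × 0.34 = 0.0408
  π_III·p_III = 0.27 × 0.19 = 0.0513
Evidence: 0.1891 + 0.0408 + 0.0513 = 0.2812
P(Class III | x) ≈ 0.1824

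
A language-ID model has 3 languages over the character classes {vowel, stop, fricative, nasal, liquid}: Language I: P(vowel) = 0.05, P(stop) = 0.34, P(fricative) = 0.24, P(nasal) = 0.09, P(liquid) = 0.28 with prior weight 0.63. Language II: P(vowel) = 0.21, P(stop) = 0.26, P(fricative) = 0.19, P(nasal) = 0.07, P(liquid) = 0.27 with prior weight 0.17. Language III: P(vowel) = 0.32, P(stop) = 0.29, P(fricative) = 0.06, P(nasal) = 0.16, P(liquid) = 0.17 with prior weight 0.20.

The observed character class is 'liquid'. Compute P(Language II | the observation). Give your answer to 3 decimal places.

Apply Bayes' rule: the posterior for each component is proportional to its prior times its likelihood at x.
Categorical probabilities:
  f_I = P(liquid | comp) = 0.28
  f_II = P(liquid | comp) = 0.27
  f_III = P(liquid | comp) = 0.17
Weight by the priors:
  w_I·f_I = 0.63 × 0.28 = 0.1764
  w_II·f_II = 0.17 × 0.27 = 0.0459
  w_III·f_III = 0.20 × 0.17 = 0.034
Denominator: 0.1764 + 0.0459 + 0.034 = 0.2563
P(Language II | 'liquid') = 0.0459 / 0.2563 ≈ 0.179

0.179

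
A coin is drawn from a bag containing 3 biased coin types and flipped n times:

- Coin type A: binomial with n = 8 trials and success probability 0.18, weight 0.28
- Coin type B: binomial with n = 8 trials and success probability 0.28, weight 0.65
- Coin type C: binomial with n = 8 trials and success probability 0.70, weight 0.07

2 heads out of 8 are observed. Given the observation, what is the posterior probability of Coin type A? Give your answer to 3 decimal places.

0.279

Apply Bayes' rule: the posterior for each component is proportional to its prior times its likelihood at x.
Component likelihoods at x = 2 heads out of 8:
  p_A = 0.275795
  p_B = 0.305822
  p_C = 0.0100019
Weight by the priors:
  w_A·p_A = 0.28 × 0.275795 = 0.0772226
  w_B·p_B = 0.65 × 0.305822 = 0.198784
  w_C·p_C = 0.07 × 0.0100019 = 0.000700132
Normaliser: 0.0772226 + 0.198784 + 0.000700132 = 0.276707
P(Coin type A | 2 heads out of 8) = 0.0772226 / 0.276707 ≈ 0.279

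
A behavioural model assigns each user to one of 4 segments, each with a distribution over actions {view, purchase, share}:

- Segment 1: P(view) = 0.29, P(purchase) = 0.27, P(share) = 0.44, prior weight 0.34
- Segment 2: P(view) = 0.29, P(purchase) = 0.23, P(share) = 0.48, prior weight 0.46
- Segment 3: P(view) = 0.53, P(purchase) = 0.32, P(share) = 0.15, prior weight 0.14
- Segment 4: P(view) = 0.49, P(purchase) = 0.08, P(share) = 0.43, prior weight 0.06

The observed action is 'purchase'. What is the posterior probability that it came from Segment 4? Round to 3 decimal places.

0.019

P(component k | x) = P(Z=k)·f_k(x) / marginal(x), where marginal(x) = Σ_j P(Z=j)·f_j(x).
Component likelihoods at x = 'purchase':
  L_1 = P(purchase | comp) = 0.27
  L_2 = P(purchase | comp) = 0.23
  L_3 = P(purchase | comp) = 0.32
  L_4 = P(purchase | comp) = 0.08
Unnormalised posteriors:
  P(Z=1)·L_1 = 0.34 × 0.27 = 0.0918
  P(Z=2)·L_2 = 0.46 × 0.23 = 0.1058
  P(Z=3)·L_3 = 0.14 × 0.32 = 0.0448
  P(Z=4)·L_4 = 0.06 × 0.08 = 0.0048
Sum: 0.0918 + 0.1058 + 0.0448 + 0.0048 = 0.2472
P(Segment 4 | the observation) ≈ 0.019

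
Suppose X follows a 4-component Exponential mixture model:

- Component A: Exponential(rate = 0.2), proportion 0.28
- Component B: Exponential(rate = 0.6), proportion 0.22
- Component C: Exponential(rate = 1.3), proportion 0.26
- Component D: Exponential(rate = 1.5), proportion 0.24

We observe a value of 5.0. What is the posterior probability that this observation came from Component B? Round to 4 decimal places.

0.2357

P(component k | x) = π_k·f_k(x) / marginal(x), where marginal(x) = Σ_j π_j·f_j(x).
Exponential densities:
  f_A = 0.2·e^(−0.2·5.0) = 0.2·e^(−1.0000) = 0.0735759
  f_B = 0.6·e^(−0.6·5.0) = 0.6·e^(−3.0000) = 0.0298722
  f_C = 1.3·e^(−1.3·5.0) = 1.3·e^(−6.5000) = 0.00195447
  f_D = 1.5·e^(−1.5·5.0) = 1.5·e^(−7.5000) = 0.000829627
Multiply by the mixture weights:
  π_A·f_A = 0.28 × 0.0735759 = 0.0206012
  π_B·f_B = 0.22 × 0.0298722 = 0.00657189
  π_C·f_C = 0.26 × 0.00195447 = 0.000508162
  π_D·f_D = 0.24 × 0.000829627 = 0.00019911
Sum: 0.0206012 + 0.00657189 + 0.000508162 + 0.00019911 = 0.0278804
P(Component B | the observation) ≈ 0.2357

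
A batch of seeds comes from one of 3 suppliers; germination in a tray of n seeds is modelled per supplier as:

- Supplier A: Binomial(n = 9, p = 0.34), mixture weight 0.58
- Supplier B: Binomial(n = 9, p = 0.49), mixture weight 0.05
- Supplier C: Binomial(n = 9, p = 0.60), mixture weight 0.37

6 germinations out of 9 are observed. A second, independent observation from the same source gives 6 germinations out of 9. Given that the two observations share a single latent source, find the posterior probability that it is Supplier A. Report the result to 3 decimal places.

0.032

By Bayes' theorem, P(k | x) = π_k f_k(x) / Σ_j π_j f_j(x).
Since both observations come from the same component, the likelihood for component k is f_k(x₁)·f_k(x₂).
  p_A = [0.0373065] × [0.0373065] = 0.00139178
  p_B = [0.154229] × [0.154229] = 0.0237866
  p_C = [0.250823] × [0.250823] = 0.062912
Weight by the priors:
  π_A·p_A = 0.58 × 0.00139178 = 0.00080723
  π_B·p_B = 0.05 × 0.0237866 = 0.00118933
  π_C·p_C = 0.37 × 0.062912 = 0.0232774
Evidence: 0.00080723 + 0.00118933 + 0.0232774 = 0.025274
Responsibility of Supplier A: 0.00080723 / 0.025274 ≈ 0.032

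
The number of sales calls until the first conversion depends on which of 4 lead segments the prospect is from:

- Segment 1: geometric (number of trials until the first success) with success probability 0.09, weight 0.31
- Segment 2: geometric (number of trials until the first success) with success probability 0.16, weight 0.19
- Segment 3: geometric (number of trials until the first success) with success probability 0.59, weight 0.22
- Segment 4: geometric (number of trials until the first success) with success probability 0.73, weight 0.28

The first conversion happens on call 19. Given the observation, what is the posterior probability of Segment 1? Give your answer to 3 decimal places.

By Bayes' theorem, P(k | x) = π_k f_k(x) / Σ_j π_j f_j(x).
Geometric probabilities:
  f_1 = 0.09·(1−0.09)^18 = 0.09·0.183124 = 0.0164812
  f_2 = 0.16·(1−0.16)^18 = 0.16·0.0433538 = 0.00693661
  f_3 = 0.59·(1−0.59)^18 = 0.59·1.07179e-07 = 6.32356e-08
  f_4 = 0.73·(1−0.73)^18 = 0.73·5.81497e-11 = 4.24493e-11
Unnormalised posteriors:
  π_1·f_1 = 0.31 × 0.0164812 = 0.00510916
  π_2·f_2 = 0.19 × 0.00693661 = 0.00131796
  π_3·f_3 = 0.22 × 6.32356e-08 = 1.39118e-08
  π_4·f_4 = 0.28 × 4.24493e-11 = 1.18858e-11
Normaliser: 0.00510916 + 0.00131796 + 1.39118e-08 + 1.18858e-11 = 0.00642713
Responsibility of Segment 1: 0.00510916 / 0.00642713 ≈ 0.795

0.795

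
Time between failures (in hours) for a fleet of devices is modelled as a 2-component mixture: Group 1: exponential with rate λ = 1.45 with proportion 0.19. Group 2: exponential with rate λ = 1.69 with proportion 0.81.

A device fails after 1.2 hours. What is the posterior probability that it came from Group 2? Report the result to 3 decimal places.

Apply Bayes' rule: the posterior for each component is proportional to its prior times its likelihood at x.
Component likelihoods at x = 1.2 hours:
  p_1 = 1.45·e^(−1.45·1.2) = 1.45·e^(−1.7400) = 0.254505
  p_2 = 1.69·e^(−1.69·1.2) = 1.69·e^(−2.0280) = 0.222401
Weight by the priors:
  w_1·p_1 = 0.19 × 0.254505 = 0.0483559
  w_2·p_2 = 0.81 × 0.222401 = 0.180145
Normaliser: 0.0483559 + 0.180145 = 0.228501
P(Group 2 | data) ≈ 0.788

0.788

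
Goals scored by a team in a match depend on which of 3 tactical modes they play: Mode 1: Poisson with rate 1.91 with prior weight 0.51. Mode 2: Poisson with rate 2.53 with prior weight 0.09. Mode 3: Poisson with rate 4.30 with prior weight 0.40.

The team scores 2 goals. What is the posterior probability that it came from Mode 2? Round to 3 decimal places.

0.109

P(component k | x) = π_k·f_k(x) / marginal(x), where marginal(x) = Σ_j π_j·f_j(x).
Component likelihoods at x = 2 goals:
  L_1 = e^(−1.91)·1.91^2/2! = 0.270106
  L_2 = e^(−2.53)·2.53^2/2! = 0.254945
  L_3 = e^(−4.30)·4.30^2/2! = 0.125441
Multiply by the mixture weights:
  π_1·L_1 = 0.51 × 0.270106 = 0.137754
  π_2·L_2 = 0.09 × 0.254945 = 0.022945
  π_3·L_3 = 0.40 × 0.125441 = 0.0501765
Sum: 0.137754 + 0.022945 + 0.0501765 = 0.210876
P(Mode 2 | 2 goals) ≈ 0.109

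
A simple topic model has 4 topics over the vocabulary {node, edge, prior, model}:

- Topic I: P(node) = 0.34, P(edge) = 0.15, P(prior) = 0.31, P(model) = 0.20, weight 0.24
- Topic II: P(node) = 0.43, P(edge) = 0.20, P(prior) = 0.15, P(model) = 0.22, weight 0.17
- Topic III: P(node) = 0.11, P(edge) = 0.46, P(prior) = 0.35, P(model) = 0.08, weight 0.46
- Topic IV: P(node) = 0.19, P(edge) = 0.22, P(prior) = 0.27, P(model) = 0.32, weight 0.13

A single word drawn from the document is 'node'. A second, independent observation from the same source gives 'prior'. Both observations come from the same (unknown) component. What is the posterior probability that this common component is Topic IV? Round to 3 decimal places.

Posterior ∝ prior × likelihood, so P(k | x) ∝ π_k f_k(x); normalise over all components.
Since both observations come from the same component, the likelihood for component k is f_k(x₁)·f_k(x₂).
  f_I = [0.34] × [0.31] = 0.1054
  f_II = [0.43] × [0.15] = 0.0645
  f_III = [0.11] × [0.35] = 0.0385
  f_IV = [0.19] × [0.27] = 0.0513
Unnormalised posteriors:
  π_I·f_I = 0.24 × 0.1054 = 0.025296
  π_II·f_II = 0.17 × 0.0645 = 0.010965
  π_III·f_III = 0.46 × 0.0385 = 0.01771
  π_IV·f_IV = 0.13 × 0.0513 = 0.006669
Sum: 0.025296 + 0.010965 + 0.01771 + 0.006669 = 0.06064
P(Topic IV | x₁, x₂) = 0.006669 / 0.06064 ≈ 0.110

0.110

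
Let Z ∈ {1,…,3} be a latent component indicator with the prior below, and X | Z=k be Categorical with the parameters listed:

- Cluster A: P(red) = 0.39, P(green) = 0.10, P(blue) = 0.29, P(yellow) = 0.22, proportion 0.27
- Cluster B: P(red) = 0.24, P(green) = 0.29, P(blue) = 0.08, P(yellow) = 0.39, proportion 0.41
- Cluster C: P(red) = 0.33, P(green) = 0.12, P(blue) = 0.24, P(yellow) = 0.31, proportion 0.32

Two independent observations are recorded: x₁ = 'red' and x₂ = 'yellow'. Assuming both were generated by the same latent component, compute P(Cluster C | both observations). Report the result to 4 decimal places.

Apply Bayes' rule: the posterior for each component is proportional to its prior times its likelihood at x.
Since both observations come from the same component, the likelihood for component k is f_k(x₁)·f_k(x₂).
  f_A = [P(red | comp) = 0.39] × [0.22] = 0.0858
  f_B = [P(red | comp) = 0.24] × [0.39] = 0.0936
  f_C = [P(red | comp) = 0.33] × [0.31] = 0.1023
Prior × likelihood for each component:
  π_A·f_A = 0.27 × 0.0858 = 0.023166
  π_B·f_B = 0.41 × 0.0936 = 0.038376
  π_C·f_C = 0.32 × 0.1023 = 0.032736
Normaliser: 0.023166 + 0.038376 + 0.032736 = 0.094278
P(Cluster C | x) = 0.032736 / 0.094278 ≈ 0.3472

0.3472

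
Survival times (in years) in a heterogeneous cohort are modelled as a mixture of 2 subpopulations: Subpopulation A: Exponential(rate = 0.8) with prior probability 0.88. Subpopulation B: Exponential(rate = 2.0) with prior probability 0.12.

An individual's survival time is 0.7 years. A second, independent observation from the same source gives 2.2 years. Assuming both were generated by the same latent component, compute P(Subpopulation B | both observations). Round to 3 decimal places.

The responsibility of component k is w_k f_k(x) divided by Σ_j w_j f_j(x).
Since both observations come from the same component, the likelihood for component k is f_k(x₁)·f_k(x₂).
  L_A = [0.8·e^(−0.8·0.7) = 0.8·e^(−0.5600) = 0.456967] × [0.137636] = 0.0628951
  L_B = [2.0·e^(−2.0·0.7) = 2.0·e^(−1.4000) = 0.493194] × [0.0245547] = 0.0121102
Weight by the priors:
  w_A·L_A = 0.88 × 0.0628951 = 0.0553477
  w_B·L_B = 0.12 × 0.0121102 = 0.00145323
Sum: 0.0553477 + 0.00145323 = 0.0568009
Responsibility of Subpopulation B: 0.00145323 / 0.0568009 ≈ 0.026

0.026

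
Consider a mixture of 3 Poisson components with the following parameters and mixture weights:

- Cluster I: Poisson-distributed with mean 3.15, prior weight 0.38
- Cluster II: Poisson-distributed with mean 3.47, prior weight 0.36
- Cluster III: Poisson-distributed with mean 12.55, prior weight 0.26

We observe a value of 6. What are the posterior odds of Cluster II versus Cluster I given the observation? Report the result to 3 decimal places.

The posterior odds equal the prior odds times the likelihood ratio: (P(Z=i)/P(Z=j))·(f_i(x)/f_j(x)).
Poisson probabilities:
  p_I = 0.0581438
  p_II = 0.0754471
  p_III = 0.0192369
Posterior odds = (P(Z=II)·p_II) / (P(Z=I)·p_I) = (0.36·0.0754471) / (0.38·0.0581438) = 0.027161 / 0.0220946 ≈ 1.229

1.229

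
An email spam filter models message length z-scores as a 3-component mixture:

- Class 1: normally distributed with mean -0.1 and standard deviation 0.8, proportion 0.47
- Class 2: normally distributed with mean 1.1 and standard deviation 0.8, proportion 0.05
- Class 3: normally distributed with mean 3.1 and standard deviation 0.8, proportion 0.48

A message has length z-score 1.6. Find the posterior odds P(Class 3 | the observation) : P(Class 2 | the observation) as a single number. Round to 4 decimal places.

2.0123

Since P(k|x) ∝ P(Z=k) f_k(x), the posterior odds are P(Z=i) f_i(x) / (P(Z=j) f_j(x)).
Normal densities:
  L_1 = 0.0521512
  L_2 = 0.410201
  L_3 = 0.0859828
0.0412718 / 0.0205101 ≈ 2.0123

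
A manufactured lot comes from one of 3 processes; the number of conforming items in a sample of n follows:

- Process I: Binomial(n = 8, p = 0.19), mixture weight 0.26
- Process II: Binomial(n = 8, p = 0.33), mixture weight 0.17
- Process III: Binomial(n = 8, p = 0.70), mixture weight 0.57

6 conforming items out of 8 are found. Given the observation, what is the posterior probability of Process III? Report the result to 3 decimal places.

The responsibility of component k is π_k f_k(x) divided by Σ_j π_j f_j(x).
Evaluate each component's likelihood at the observed value:
  L_I = C(8,6)·0.19^6·0.81^2 = 28·4.70459e-05·0.6561 = 0.00086427
  L_II = C(8,6)·0.33^6·0.67^2 = 28·0.00129147·0.4489 = 0.0162327
  L_III = C(8,6)·0.70^6·0.30^2 = 28·0.117649·0.09 = 0.296475
Prior × likelihood for each component:
  π_I·L_I = 0.26 × 0.00086427 = 0.00022471
  π_II·L_II = 0.17 × 0.0162327 = 0.00275956
  π_III·L_III = 0.57 × 0.296475 = 0.168991
Denominator: 0.00022471 + 0.00275956 + 0.168991 = 0.171975
P(Process III | data) = 0.168991 / 0.171975 ≈ 0.983

0.983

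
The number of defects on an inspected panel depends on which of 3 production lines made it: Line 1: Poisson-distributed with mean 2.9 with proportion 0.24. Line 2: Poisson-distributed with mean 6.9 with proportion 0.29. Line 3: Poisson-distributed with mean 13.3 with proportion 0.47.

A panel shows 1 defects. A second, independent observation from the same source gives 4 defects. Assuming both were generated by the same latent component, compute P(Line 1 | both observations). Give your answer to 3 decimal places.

The responsibility of component k is w_k f_k(x) divided by Σ_j w_j f_j(x).
Since both observations come from the same component, the likelihood for component k is f_k(x₁)·f_k(x₂).
  L_1 = [0.159567] × [0.162154] = 0.0258744
  L_2 = [0.00695372] × [0.0951816] = 0.000661866
  L_3 = [2.22708e-05] × [0.00218313] = 4.86199e-08
Prior × likelihood for each component:
  w_1·L_1 = 0.24 × 0.0258744 = 0.00620986
  w_2·L_2 = 0.29 × 0.000661866 = 0.000191941
  w_3·L_3 = 0.47 × 4.86199e-08 = 2.28513e-08
Evidence: 0.00620986 + 0.000191941 + 2.28513e-08 = 0.00640183
So the posterior for Line 1 is 0.00620986 / 0.00640183 ≈ 0.970.

0.970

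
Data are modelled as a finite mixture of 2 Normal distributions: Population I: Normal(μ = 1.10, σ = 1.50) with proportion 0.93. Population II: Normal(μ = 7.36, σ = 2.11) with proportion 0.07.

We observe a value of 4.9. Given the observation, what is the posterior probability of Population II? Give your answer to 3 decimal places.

0.402

The responsibility of component k is w_k f_k(x) divided by Σ_j w_j f_j(x).
Normal densities:
  L_I = 0.0107452
  L_II = 0.0958222
Multiply by the mixture weights:
  w_I·L_I = 0.93 × 0.0107452 = 0.00999307
  w_II·L_II = 0.07 × 0.0958222 = 0.00670755
Denominator: 0.00999307 + 0.00670755 = 0.0167006
P(Population II | the observation) ≈ 0.402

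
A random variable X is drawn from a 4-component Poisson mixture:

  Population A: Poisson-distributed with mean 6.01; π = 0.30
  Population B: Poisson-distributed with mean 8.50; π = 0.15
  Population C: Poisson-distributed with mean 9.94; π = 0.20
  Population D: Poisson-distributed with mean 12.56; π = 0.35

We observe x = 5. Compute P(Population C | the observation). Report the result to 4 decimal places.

0.1108

Posterior ∝ prior × likelihood, so P(k | x) ∝ π_k f_k(x); normalise over all components.
Evaluate each component's likelihood at the observed value:
  p_A = 0.160355
  p_B = 0.0752333
  p_C = 0.0389819
  p_D = 0.00914173
Unnormalised posteriors:
  π_A·p_A = 0.30 × 0.160355 = 0.0481064
  π_B·p_B = 0.15 × 0.0752333 = 0.011285
  π_C·p_C = 0.20 × 0.0389819 = 0.00779639
  π_D·p_D = 0.35 × 0.00914173 = 0.0031996
Sum: 0.0481064 + 0.011285 + 0.00779639 + 0.0031996 = 0.0703874
P(Population C | the observation) ≈ 0.1108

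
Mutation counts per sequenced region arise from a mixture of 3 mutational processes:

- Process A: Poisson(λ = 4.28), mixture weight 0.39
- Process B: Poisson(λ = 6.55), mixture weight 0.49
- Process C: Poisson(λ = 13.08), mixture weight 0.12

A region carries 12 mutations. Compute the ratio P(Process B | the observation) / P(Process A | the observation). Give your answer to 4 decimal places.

21.4217

Since P(k|x) ∝ w_k f_k(x), the posterior odds are w_i f_i(x) / (w_j f_j(x)).
Evaluate each component's likelihood at the observed value:
  p_A = e^(−4.28)·4.28^12/12! = 0.00109196
  p_B = e^(−6.55)·6.55^12/12! = 0.0186179
  p_C = e^(−13.08)·13.08^12/12! = 0.109241
Odds = (0.49/0.39) × (0.0186179/0.00109196) = 1.25641 × 17.0499 ≈ 21.4217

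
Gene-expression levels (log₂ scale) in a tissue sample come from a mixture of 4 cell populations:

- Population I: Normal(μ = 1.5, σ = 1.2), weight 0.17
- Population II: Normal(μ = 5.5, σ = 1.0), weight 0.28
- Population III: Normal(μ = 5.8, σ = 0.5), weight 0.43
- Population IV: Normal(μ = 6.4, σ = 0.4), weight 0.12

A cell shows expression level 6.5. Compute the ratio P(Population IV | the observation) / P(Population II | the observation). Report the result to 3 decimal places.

Posterior odds = (π_i f_i(x)) / (π_j f_j(x)); the normalising sum cancels.
Evaluate each component's likelihood at the observed value:
  p_I = (1/(1.2·√(2π)))·exp(−(6.5−1.5)²/(2·1.2²)) = 0.332452·exp(-8.68056) = 5.64692e-05
  p_II = (1/(1.0·√(2π)))·exp(−(6.5−5.5)²/(2·1.0²)) = 0.398942·exp(-0.50000) = 0.241971
  p_III = (1/(0.5·√(2π)))·exp(−(6.5−5.8)²/(2·0.5²)) = 0.797885·exp(-0.98000) = 0.299455
  p_IV = (1/(0.4·√(2π)))·exp(−(6.5−6.4)²/(2·0.4²)) = 0.997356·exp(-0.03125) = 0.96667
Posterior odds = (π_IV·p_IV) / (π_II·p_II) = (0.12·0.96667) / (0.28·0.241971) = 0.116 / 0.0677518 ≈ 1.712

1.712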